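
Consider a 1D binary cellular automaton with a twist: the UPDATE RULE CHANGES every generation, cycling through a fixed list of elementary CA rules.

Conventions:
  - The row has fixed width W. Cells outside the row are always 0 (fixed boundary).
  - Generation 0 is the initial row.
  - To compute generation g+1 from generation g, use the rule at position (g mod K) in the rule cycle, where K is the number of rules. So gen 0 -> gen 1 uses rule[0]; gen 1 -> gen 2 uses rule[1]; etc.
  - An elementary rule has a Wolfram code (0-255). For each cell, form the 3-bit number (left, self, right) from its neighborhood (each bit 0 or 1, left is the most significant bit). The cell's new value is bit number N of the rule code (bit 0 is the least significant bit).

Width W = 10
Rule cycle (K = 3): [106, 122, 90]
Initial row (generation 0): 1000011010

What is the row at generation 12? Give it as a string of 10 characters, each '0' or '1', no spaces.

Gen 0: 1000011010
Gen 1 (rule 106): 0000111100
Gen 2 (rule 122): 0001100110
Gen 3 (rule 90): 0011111111
Gen 4 (rule 106): 0110000001
Gen 5 (rule 122): 1111000010
Gen 6 (rule 90): 1001100101
Gen 7 (rule 106): 0011101010
Gen 8 (rule 122): 0110110101
Gen 9 (rule 90): 1110110000
Gen 10 (rule 106): 1011110000
Gen 11 (rule 122): 0110011000
Gen 12 (rule 90): 1111111100

Answer: 1111111100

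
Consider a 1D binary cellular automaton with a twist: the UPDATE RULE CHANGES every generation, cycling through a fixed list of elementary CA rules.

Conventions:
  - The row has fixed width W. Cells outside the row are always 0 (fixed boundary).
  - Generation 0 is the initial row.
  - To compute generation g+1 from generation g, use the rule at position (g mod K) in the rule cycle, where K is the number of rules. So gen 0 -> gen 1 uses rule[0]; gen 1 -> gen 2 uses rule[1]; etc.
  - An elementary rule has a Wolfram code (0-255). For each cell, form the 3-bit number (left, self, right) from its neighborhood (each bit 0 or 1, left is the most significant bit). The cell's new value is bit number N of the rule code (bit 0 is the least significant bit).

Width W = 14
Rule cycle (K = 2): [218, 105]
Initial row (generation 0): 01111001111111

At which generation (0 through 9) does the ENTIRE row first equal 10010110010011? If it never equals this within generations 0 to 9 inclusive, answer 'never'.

Gen 0: 01111001111111
Gen 1 (rule 218): 11111111111111
Gen 2 (rule 105): 10000000000001
Gen 3 (rule 218): 01000000000010
Gen 4 (rule 105): 00011111111000
Gen 5 (rule 218): 00111111111100
Gen 6 (rule 105): 10100000000101
Gen 7 (rule 218): 00010000001000
Gen 8 (rule 105): 11000111100011
Gen 9 (rule 218): 11101111110111

Answer: never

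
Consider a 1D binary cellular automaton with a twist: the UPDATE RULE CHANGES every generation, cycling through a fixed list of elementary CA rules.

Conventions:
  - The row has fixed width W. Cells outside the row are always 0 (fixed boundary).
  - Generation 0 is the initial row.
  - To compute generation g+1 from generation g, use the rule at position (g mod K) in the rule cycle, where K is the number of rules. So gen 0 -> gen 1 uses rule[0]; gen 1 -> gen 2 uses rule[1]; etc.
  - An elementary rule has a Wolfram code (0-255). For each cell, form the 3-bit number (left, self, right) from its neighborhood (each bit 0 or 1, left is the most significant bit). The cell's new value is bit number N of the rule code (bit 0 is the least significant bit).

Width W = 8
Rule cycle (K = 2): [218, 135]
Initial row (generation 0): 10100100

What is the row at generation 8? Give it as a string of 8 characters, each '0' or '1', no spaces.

Answer: 01111110

Derivation:
Gen 0: 10100100
Gen 1 (rule 218): 00011010
Gen 2 (rule 135): 11100010
Gen 3 (rule 218): 11110101
Gen 4 (rule 135): 01100101
Gen 5 (rule 218): 11111000
Gen 6 (rule 135): 01110011
Gen 7 (rule 218): 11111111
Gen 8 (rule 135): 01111110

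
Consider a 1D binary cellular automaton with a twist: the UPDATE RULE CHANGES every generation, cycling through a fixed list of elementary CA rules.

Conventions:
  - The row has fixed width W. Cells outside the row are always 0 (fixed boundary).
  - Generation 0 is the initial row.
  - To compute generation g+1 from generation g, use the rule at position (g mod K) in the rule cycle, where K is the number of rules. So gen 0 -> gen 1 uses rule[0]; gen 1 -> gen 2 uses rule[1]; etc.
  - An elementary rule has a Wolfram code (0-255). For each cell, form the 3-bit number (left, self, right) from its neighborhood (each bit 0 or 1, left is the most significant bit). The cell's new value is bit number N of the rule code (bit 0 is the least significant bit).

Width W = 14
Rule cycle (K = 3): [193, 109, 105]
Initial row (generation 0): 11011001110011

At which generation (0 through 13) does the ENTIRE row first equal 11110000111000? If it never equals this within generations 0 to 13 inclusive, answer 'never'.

Gen 0: 11011001110011
Gen 1 (rule 193): 01001000110001
Gen 2 (rule 109): 01001010110101
Gen 3 (rule 105): 00000101111010
Gen 4 (rule 193): 11110000111000
Gen 5 (rule 109): 10010110101011
Gen 6 (rule 105): 00001111010111
Gen 7 (rule 193): 11100111000011
Gen 8 (rule 109): 10100101011011
Gen 9 (rule 105): 01000010111111
Gen 10 (rule 193): 00011000011111
Gen 11 (rule 109): 11011011010001
Gen 12 (rule 105): 11111111100100
Gen 13 (rule 193): 01111111100001

Answer: 4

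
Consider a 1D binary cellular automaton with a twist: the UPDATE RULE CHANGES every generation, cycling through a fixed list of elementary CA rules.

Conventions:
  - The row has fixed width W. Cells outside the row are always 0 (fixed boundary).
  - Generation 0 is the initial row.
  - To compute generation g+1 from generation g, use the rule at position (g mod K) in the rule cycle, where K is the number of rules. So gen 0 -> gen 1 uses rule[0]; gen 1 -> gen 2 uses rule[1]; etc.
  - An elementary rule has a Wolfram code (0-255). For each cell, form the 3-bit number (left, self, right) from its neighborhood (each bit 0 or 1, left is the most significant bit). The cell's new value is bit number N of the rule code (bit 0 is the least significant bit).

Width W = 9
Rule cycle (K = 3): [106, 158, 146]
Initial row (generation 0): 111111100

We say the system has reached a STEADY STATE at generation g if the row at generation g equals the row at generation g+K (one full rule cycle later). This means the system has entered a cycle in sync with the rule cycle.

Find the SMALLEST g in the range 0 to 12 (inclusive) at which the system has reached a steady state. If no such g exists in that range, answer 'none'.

Answer: 6

Derivation:
Gen 0: 111111100
Gen 1 (rule 106): 100000100
Gen 2 (rule 158): 110001110
Gen 3 (rule 146): 001010101
Gen 4 (rule 106): 010101010
Gen 5 (rule 158): 110101011
Gen 6 (rule 146): 000000000
Gen 7 (rule 106): 000000000
Gen 8 (rule 158): 000000000
Gen 9 (rule 146): 000000000
Gen 10 (rule 106): 000000000
Gen 11 (rule 158): 000000000
Gen 12 (rule 146): 000000000
Gen 13 (rule 106): 000000000
Gen 14 (rule 158): 000000000
Gen 15 (rule 146): 000000000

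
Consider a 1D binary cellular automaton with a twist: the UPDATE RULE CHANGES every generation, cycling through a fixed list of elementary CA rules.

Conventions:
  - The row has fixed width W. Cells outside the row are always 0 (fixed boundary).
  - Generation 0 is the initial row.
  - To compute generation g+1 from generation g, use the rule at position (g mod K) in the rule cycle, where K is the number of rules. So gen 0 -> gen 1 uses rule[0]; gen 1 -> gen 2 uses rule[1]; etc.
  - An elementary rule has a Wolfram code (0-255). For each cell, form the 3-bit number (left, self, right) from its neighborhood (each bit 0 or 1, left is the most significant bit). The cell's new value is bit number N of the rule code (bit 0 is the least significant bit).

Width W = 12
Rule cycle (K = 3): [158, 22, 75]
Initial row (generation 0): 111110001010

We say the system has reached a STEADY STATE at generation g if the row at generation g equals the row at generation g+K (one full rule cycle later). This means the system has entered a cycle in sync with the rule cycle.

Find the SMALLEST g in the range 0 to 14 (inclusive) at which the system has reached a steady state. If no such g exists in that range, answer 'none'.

Gen 0: 111110001010
Gen 1 (rule 158): 111101011011
Gen 2 (rule 22): 000001000000
Gen 3 (rule 75): 111110011111
Gen 4 (rule 158): 111101111110
Gen 5 (rule 22): 000000000001
Gen 6 (rule 75): 111111111110
Gen 7 (rule 158): 111111111101
Gen 8 (rule 22): 000000000001
Gen 9 (rule 75): 111111111110
Gen 10 (rule 158): 111111111101
Gen 11 (rule 22): 000000000001
Gen 12 (rule 75): 111111111110
Gen 13 (rule 158): 111111111101
Gen 14 (rule 22): 000000000001
Gen 15 (rule 75): 111111111110
Gen 16 (rule 158): 111111111101
Gen 17 (rule 22): 000000000001

Answer: 5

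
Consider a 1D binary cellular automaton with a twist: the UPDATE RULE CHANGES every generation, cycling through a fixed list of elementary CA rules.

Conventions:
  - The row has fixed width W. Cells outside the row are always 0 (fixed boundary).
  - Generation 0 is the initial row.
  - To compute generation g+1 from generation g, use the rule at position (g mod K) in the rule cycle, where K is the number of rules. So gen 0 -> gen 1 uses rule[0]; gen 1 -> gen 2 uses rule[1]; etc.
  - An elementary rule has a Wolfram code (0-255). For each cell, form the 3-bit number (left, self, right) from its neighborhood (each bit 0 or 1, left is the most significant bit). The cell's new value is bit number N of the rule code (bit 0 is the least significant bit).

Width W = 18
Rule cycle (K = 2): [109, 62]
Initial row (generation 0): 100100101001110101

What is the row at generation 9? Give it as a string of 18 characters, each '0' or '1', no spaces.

Answer: 100111000111001111

Derivation:
Gen 0: 100100101001110101
Gen 1 (rule 109): 100100111001011111
Gen 2 (rule 62): 111111100111110000
Gen 3 (rule 109): 100000100100010111
Gen 4 (rule 62): 110001111110111100
Gen 5 (rule 109): 110101000011100101
Gen 6 (rule 62): 101111100110011111
Gen 7 (rule 109): 111000100110010001
Gen 8 (rule 62): 100101111101111011
Gen 9 (rule 109): 100111000111001111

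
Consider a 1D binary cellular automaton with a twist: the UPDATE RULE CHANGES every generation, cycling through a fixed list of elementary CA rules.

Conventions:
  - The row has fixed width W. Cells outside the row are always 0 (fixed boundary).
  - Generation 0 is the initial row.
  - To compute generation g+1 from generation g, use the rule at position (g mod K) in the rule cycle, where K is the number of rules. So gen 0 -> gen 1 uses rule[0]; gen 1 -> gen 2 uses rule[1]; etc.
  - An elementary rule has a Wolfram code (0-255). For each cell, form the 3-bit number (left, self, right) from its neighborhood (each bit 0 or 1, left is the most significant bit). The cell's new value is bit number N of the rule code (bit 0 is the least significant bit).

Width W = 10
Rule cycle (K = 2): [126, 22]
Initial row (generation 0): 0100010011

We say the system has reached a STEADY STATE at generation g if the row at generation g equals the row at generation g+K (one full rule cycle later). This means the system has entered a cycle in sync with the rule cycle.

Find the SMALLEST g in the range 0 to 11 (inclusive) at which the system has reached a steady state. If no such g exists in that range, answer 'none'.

Answer: 2

Derivation:
Gen 0: 0100010011
Gen 1 (rule 126): 1110111111
Gen 2 (rule 22): 0000000000
Gen 3 (rule 126): 0000000000
Gen 4 (rule 22): 0000000000
Gen 5 (rule 126): 0000000000
Gen 6 (rule 22): 0000000000
Gen 7 (rule 126): 0000000000
Gen 8 (rule 22): 0000000000
Gen 9 (rule 126): 0000000000
Gen 10 (rule 22): 0000000000
Gen 11 (rule 126): 0000000000
Gen 12 (rule 22): 0000000000
Gen 13 (rule 126): 0000000000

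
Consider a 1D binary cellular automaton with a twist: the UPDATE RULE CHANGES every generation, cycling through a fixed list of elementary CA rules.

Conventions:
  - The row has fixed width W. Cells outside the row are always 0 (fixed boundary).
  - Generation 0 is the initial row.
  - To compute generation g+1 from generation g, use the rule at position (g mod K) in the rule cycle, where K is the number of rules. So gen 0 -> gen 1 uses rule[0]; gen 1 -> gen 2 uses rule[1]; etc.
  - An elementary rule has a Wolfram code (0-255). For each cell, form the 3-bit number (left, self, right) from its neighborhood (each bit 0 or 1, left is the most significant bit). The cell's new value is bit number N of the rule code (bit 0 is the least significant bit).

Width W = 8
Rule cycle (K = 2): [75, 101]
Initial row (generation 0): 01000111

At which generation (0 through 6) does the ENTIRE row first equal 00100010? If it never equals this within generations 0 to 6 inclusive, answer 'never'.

Answer: never

Derivation:
Gen 0: 01000111
Gen 1 (rule 75): 10011101
Gen 2 (rule 101): 10000111
Gen 3 (rule 75): 00111101
Gen 4 (rule 101): 10000111
Gen 5 (rule 75): 00111101
Gen 6 (rule 101): 10000111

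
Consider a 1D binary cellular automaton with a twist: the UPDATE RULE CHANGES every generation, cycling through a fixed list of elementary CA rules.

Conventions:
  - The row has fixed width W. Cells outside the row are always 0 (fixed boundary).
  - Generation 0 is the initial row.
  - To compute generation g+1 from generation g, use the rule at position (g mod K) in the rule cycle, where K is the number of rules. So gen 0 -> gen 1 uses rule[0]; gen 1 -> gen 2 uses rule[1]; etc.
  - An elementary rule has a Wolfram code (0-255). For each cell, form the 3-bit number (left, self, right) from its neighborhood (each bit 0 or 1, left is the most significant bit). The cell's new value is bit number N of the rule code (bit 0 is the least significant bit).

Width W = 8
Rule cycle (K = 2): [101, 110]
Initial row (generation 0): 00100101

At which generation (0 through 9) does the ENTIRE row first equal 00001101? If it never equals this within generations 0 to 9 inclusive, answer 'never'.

Gen 0: 00100101
Gen 1 (rule 101): 10100111
Gen 2 (rule 110): 11101101
Gen 3 (rule 101): 00110111
Gen 4 (rule 110): 01111101
Gen 5 (rule 101): 00000111
Gen 6 (rule 110): 00001101
Gen 7 (rule 101): 11100111
Gen 8 (rule 110): 10101101
Gen 9 (rule 101): 11110111

Answer: 6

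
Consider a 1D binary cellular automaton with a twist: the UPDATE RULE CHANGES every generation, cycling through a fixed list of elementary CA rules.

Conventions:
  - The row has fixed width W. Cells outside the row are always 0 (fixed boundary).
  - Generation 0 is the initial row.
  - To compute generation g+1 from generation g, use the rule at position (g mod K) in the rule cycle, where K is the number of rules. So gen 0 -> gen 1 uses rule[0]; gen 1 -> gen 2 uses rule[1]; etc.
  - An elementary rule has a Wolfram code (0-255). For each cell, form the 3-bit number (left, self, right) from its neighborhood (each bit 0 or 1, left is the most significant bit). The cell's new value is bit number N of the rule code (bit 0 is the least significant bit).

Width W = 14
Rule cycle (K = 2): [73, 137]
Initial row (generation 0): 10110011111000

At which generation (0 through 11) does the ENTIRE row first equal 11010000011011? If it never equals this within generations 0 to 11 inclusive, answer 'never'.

Answer: never

Derivation:
Gen 0: 10110011111000
Gen 1 (rule 73): 00110010001011
Gen 2 (rule 137): 10100000100010
Gen 3 (rule 73): 00001110001000
Gen 4 (rule 137): 11101100100011
Gen 5 (rule 73): 10101100001011
Gen 6 (rule 137): 00001001100010
Gen 7 (rule 73): 11100001101000
Gen 8 (rule 137): 11001101000011
Gen 9 (rule 73): 11001100011011
Gen 10 (rule 137): 10001001010010
Gen 11 (rule 73): 00100000000000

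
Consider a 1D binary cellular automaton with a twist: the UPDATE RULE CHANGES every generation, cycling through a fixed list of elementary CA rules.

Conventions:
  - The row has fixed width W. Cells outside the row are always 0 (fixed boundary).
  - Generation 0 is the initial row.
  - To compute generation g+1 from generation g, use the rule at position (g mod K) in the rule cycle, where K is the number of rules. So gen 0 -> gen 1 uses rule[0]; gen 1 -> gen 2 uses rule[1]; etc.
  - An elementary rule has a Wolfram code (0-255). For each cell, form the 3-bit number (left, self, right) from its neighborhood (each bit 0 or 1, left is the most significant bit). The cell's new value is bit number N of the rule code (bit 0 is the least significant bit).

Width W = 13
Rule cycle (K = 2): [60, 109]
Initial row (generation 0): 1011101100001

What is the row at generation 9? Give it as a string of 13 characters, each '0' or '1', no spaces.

Answer: 1111100010111

Derivation:
Gen 0: 1011101100001
Gen 1 (rule 60): 1110011010001
Gen 2 (rule 109): 1010011110101
Gen 3 (rule 60): 1111010001111
Gen 4 (rule 109): 1001110101001
Gen 5 (rule 60): 1101001111101
Gen 6 (rule 109): 1111001000111
Gen 7 (rule 60): 1000101100100
Gen 8 (rule 109): 1010111100101
Gen 9 (rule 60): 1111100010111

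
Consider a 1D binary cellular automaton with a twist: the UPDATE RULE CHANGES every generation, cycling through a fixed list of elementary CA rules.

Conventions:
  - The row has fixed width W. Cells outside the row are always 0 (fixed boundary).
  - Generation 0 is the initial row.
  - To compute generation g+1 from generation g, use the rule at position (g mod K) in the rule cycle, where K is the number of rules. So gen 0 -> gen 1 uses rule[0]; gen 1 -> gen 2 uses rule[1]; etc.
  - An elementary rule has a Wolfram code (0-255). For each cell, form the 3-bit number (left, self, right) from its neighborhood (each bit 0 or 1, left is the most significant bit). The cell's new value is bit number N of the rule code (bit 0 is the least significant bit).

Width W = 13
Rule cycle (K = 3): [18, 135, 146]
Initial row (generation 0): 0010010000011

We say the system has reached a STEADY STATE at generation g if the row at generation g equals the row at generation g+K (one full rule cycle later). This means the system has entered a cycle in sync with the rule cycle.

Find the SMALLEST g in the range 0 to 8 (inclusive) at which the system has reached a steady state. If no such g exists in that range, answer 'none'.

Answer: none

Derivation:
Gen 0: 0010010000011
Gen 1 (rule 18): 0101101000100
Gen 2 (rule 135): 1100001011101
Gen 3 (rule 146): 0010010001000
Gen 4 (rule 18): 0101101010100
Gen 5 (rule 135): 1100001010101
Gen 6 (rule 146): 0010010000000
Gen 7 (rule 18): 0101101000000
Gen 8 (rule 135): 1100001011111
Gen 9 (rule 146): 0010010001110
Gen 10 (rule 18): 0101101010001
Gen 11 (rule 135): 1100001010111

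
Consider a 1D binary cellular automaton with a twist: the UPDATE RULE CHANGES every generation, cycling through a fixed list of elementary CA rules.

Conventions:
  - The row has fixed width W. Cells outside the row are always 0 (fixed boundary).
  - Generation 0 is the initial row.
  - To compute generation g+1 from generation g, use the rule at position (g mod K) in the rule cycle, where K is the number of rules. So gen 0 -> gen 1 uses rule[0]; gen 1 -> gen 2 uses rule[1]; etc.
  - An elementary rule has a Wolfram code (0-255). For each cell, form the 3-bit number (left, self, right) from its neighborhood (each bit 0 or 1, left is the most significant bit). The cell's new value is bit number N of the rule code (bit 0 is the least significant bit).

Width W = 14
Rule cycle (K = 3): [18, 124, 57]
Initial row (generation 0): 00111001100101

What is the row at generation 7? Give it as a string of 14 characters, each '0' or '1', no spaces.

Answer: 00000001100110

Derivation:
Gen 0: 00111001100101
Gen 1 (rule 18): 01000110011000
Gen 2 (rule 124): 01100111011100
Gen 3 (rule 57): 01010100110011
Gen 4 (rule 18): 10000011001100
Gen 5 (rule 124): 11000011101110
Gen 6 (rule 57): 10111010011001
Gen 7 (rule 18): 00000001100110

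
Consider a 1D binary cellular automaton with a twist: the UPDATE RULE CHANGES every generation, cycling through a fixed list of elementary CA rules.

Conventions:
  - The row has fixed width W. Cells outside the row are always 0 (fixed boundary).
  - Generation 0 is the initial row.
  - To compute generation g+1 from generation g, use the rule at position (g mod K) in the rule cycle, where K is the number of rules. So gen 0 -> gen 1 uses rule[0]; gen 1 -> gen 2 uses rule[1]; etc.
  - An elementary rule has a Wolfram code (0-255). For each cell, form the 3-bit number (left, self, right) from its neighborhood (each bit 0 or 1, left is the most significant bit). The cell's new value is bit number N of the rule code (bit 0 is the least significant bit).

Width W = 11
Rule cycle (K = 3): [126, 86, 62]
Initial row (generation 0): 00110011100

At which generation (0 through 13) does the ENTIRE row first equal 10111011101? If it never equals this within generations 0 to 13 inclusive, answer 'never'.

Answer: never

Derivation:
Gen 0: 00110011100
Gen 1 (rule 126): 01111110110
Gen 2 (rule 86): 10000010011
Gen 3 (rule 62): 11000111110
Gen 4 (rule 126): 11101100011
Gen 5 (rule 86): 00100110101
Gen 6 (rule 62): 01111101111
Gen 7 (rule 126): 11000111001
Gen 8 (rule 86): 01101001111
Gen 9 (rule 62): 11011111000
Gen 10 (rule 126): 11110001100
Gen 11 (rule 86): 00011010110
Gen 12 (rule 62): 00110111101
Gen 13 (rule 126): 01111100111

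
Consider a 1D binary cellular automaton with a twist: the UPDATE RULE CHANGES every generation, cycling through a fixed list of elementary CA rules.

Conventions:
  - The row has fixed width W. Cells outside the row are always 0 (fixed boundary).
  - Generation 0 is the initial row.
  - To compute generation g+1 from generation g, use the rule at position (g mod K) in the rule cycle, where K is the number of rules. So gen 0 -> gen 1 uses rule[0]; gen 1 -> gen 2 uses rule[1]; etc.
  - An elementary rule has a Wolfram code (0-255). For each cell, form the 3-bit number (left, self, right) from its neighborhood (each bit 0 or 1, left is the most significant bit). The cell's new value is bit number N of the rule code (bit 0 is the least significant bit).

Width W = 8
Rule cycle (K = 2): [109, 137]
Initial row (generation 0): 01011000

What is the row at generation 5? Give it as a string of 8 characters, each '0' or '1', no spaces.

Answer: 11111111

Derivation:
Gen 0: 01011000
Gen 1 (rule 109): 01111011
Gen 2 (rule 137): 01110010
Gen 3 (rule 109): 01010010
Gen 4 (rule 137): 00000000
Gen 5 (rule 109): 11111111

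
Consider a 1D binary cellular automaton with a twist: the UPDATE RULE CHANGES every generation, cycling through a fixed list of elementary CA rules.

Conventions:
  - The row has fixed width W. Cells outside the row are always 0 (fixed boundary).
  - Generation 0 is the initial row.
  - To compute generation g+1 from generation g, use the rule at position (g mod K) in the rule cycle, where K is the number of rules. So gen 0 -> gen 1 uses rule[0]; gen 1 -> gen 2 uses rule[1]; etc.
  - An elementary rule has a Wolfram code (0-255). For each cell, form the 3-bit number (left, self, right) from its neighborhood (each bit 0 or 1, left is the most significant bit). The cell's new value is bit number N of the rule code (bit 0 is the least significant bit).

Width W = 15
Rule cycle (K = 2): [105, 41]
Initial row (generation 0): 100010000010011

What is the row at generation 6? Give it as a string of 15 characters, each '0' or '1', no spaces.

Gen 0: 100010000010011
Gen 1 (rule 105): 001000111000011
Gen 2 (rule 41): 100010100011010
Gen 3 (rule 105): 001001001011100
Gen 4 (rule 41): 100000000110001
Gen 5 (rule 105): 001111110110100
Gen 6 (rule 41): 101000001101001

Answer: 101000001101001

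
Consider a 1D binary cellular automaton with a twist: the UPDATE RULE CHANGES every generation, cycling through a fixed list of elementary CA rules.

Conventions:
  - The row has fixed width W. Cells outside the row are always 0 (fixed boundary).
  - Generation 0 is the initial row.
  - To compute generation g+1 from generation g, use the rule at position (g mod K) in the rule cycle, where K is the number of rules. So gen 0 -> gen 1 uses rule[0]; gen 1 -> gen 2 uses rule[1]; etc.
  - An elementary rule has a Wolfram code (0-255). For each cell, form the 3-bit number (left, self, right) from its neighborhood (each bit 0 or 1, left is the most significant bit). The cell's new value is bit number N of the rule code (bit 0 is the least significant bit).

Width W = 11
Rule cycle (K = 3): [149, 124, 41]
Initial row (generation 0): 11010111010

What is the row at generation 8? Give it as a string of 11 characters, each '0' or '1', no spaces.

Answer: 00011101111

Derivation:
Gen 0: 11010111010
Gen 1 (rule 149): 00010010011
Gen 2 (rule 124): 00011011011
Gen 3 (rule 41): 11010110110
Gen 4 (rule 149): 00010000001
Gen 5 (rule 124): 00011000001
Gen 6 (rule 41): 11010011100
Gen 7 (rule 149): 00011001011
Gen 8 (rule 124): 00011101111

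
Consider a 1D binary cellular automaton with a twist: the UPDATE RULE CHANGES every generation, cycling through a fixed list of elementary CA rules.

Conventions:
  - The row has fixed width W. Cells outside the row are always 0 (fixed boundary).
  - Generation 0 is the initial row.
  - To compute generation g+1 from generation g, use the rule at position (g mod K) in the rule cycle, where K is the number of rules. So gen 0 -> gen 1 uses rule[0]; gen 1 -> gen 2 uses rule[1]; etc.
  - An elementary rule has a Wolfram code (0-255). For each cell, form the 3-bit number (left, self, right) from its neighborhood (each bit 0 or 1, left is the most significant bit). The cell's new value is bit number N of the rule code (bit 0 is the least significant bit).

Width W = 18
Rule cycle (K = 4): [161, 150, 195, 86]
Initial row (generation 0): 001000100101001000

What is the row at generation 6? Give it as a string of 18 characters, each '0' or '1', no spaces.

Answer: 100011000000001001

Derivation:
Gen 0: 001000100101001000
Gen 1 (rule 161): 100010000010000011
Gen 2 (rule 150): 110111000111000100
Gen 3 (rule 195): 010011011011011001
Gen 4 (rule 86): 111101001001001111
Gen 5 (rule 161): 011010000000000110
Gen 6 (rule 150): 100011000000001001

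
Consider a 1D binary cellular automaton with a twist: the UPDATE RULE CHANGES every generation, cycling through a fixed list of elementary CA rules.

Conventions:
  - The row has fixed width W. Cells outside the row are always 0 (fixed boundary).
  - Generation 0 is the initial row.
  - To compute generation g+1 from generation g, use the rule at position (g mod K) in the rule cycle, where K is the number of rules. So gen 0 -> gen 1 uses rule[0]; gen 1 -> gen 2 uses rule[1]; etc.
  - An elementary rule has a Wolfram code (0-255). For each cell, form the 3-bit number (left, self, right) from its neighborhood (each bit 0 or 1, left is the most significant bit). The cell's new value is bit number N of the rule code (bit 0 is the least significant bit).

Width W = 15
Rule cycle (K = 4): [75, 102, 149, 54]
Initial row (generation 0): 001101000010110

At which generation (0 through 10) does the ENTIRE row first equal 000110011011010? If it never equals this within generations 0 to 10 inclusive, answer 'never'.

Answer: never

Derivation:
Gen 0: 001101000010110
Gen 1 (rule 75): 111100011100110
Gen 2 (rule 102): 000100100101010
Gen 3 (rule 149): 110110110101011
Gen 4 (rule 54): 001001001111100
Gen 5 (rule 75): 110010011000101
Gen 6 (rule 102): 010110101001111
Gen 7 (rule 149): 010000101100110
Gen 8 (rule 54): 111001110011001
Gen 9 (rule 75): 101011010111010
Gen 10 (rule 102): 111101111001110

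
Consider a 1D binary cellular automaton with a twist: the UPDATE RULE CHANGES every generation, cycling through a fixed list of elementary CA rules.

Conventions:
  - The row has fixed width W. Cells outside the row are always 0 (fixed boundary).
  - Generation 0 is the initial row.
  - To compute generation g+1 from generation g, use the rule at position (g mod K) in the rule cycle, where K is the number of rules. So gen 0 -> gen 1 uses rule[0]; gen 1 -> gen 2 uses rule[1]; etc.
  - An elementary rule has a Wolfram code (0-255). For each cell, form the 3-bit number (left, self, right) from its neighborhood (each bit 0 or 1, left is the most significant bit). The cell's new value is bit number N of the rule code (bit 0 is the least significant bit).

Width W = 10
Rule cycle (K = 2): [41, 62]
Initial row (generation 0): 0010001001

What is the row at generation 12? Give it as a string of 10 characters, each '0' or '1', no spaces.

Gen 0: 0010001001
Gen 1 (rule 41): 1000100000
Gen 2 (rule 62): 1101110000
Gen 3 (rule 41): 1011000111
Gen 4 (rule 62): 1110101100
Gen 5 (rule 41): 1001011001
Gen 6 (rule 62): 1111110111
Gen 7 (rule 41): 1000001100
Gen 8 (rule 62): 1100011010
Gen 9 (rule 41): 1001010100
Gen 10 (rule 62): 1111111110
Gen 11 (rule 41): 1000000000
Gen 12 (rule 62): 1100000000

Answer: 1100000000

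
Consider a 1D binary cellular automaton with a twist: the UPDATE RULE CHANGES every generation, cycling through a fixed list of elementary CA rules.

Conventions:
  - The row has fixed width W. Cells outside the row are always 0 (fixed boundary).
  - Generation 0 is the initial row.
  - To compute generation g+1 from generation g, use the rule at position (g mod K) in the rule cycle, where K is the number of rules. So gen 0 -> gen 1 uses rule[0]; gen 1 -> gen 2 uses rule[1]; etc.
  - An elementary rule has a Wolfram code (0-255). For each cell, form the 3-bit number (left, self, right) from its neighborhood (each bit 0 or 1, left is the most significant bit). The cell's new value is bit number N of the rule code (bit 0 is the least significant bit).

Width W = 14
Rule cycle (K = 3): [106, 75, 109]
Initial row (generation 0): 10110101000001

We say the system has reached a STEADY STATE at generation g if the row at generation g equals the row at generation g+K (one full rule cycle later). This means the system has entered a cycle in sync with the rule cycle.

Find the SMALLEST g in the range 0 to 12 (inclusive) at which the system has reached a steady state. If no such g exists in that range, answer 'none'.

Answer: none

Derivation:
Gen 0: 10110101000001
Gen 1 (rule 106): 01111010000010
Gen 2 (rule 75): 11001000111100
Gen 3 (rule 109): 11001010100101
Gen 4 (rule 106): 11010101001010
Gen 5 (rule 75): 11000000010000
Gen 6 (rule 109): 11011111010111
Gen 7 (rule 106): 11110001101101
Gen 8 (rule 75): 10010111101100
Gen 9 (rule 109): 10011100111101
Gen 10 (rule 106): 00110101100110
Gen 11 (rule 75): 11110001101110
Gen 12 (rule 109): 10010101111010
Gen 13 (rule 106): 00101011001100
Gen 14 (rule 75): 11000011011101
Gen 15 (rule 109): 11011011110111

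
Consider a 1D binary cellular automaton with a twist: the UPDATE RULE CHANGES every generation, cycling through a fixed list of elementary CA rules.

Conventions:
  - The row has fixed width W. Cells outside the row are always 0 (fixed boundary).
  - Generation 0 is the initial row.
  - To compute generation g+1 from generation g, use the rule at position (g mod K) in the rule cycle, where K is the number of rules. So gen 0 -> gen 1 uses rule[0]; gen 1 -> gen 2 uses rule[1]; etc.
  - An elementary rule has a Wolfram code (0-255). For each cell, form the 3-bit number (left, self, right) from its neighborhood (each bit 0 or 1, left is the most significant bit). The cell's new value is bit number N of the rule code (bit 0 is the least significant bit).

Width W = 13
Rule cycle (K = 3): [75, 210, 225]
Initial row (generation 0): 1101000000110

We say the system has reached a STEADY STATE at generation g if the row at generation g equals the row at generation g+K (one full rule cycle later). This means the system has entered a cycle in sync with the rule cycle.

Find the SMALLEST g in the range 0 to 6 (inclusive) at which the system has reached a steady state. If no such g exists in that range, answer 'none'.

Answer: none

Derivation:
Gen 0: 1101000000110
Gen 1 (rule 75): 1100011111110
Gen 2 (rule 210): 0110101111111
Gen 3 (rule 225): 0011010111111
Gen 4 (rule 75): 1111000100001
Gen 5 (rule 210): 0111101010010
Gen 6 (rule 225): 0011110100000
Gen 7 (rule 75): 1110010001111
Gen 8 (rule 210): 0111101010111
Gen 9 (rule 225): 0011110101011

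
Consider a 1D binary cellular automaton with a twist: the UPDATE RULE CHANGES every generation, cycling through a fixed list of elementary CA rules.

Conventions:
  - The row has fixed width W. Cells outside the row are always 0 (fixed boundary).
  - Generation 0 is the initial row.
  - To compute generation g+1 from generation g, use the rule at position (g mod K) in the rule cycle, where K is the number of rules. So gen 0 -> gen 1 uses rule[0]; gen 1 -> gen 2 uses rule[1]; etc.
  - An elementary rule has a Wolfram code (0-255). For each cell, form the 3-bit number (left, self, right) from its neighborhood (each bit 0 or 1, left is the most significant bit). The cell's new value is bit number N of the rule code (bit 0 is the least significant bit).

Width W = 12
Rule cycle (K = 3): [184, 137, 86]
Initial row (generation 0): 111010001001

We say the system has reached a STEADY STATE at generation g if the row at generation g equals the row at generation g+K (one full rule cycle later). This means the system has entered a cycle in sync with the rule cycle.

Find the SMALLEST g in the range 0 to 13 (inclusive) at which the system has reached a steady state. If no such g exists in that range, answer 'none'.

Answer: 13

Derivation:
Gen 0: 111010001001
Gen 1 (rule 184): 110101000100
Gen 2 (rule 137): 100000010001
Gen 3 (rule 86): 110000111011
Gen 4 (rule 184): 101000110110
Gen 5 (rule 137): 000010100100
Gen 6 (rule 86): 000110111110
Gen 7 (rule 184): 000101111101
Gen 8 (rule 137): 110001111000
Gen 9 (rule 86): 011010001100
Gen 10 (rule 184): 010101001010
Gen 11 (rule 137): 000000000000
Gen 12 (rule 86): 000000000000
Gen 13 (rule 184): 000000000000
Gen 14 (rule 137): 111111111111
Gen 15 (rule 86): 000000000001
Gen 16 (rule 184): 000000000000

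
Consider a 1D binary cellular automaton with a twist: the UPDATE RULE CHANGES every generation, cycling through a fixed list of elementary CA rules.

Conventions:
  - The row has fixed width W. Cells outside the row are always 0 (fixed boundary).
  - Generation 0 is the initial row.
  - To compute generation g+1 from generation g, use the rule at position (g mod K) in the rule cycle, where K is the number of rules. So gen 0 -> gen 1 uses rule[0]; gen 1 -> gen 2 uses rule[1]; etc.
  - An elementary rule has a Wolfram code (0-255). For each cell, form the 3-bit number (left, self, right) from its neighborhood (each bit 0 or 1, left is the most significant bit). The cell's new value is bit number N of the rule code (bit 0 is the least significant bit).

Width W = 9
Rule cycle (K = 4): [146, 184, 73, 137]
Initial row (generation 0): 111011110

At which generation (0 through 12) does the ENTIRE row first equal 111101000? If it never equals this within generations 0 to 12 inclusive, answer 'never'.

Answer: never

Derivation:
Gen 0: 111011110
Gen 1 (rule 146): 010001101
Gen 2 (rule 184): 001001010
Gen 3 (rule 73): 100000000
Gen 4 (rule 137): 001111111
Gen 5 (rule 146): 010111110
Gen 6 (rule 184): 001111101
Gen 7 (rule 73): 101000100
Gen 8 (rule 137): 000010001
Gen 9 (rule 146): 000101010
Gen 10 (rule 184): 000010101
Gen 11 (rule 73): 111000000
Gen 12 (rule 137): 110011111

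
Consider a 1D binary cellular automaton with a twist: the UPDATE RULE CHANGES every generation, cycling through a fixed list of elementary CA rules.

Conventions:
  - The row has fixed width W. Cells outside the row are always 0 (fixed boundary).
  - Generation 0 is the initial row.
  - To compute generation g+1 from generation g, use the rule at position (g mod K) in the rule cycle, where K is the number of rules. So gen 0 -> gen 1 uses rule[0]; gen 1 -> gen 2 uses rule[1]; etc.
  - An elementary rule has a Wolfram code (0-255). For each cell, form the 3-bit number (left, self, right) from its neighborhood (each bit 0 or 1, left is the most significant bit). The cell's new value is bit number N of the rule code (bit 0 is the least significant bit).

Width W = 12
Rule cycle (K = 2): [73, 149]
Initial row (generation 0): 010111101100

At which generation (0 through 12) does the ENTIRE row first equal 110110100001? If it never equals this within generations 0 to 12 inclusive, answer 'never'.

Answer: 2

Derivation:
Gen 0: 010111101100
Gen 1 (rule 73): 000100101101
Gen 2 (rule 149): 110110100001
Gen 3 (rule 73): 110110001100
Gen 4 (rule 149): 000001100011
Gen 5 (rule 73): 111101101011
Gen 6 (rule 149): 011000001000
Gen 7 (rule 73): 011011100011
Gen 8 (rule 149): 000001011000
Gen 9 (rule 73): 111100011011
Gen 10 (rule 149): 011011000000
Gen 11 (rule 73): 011011011111
Gen 12 (rule 149): 000000001110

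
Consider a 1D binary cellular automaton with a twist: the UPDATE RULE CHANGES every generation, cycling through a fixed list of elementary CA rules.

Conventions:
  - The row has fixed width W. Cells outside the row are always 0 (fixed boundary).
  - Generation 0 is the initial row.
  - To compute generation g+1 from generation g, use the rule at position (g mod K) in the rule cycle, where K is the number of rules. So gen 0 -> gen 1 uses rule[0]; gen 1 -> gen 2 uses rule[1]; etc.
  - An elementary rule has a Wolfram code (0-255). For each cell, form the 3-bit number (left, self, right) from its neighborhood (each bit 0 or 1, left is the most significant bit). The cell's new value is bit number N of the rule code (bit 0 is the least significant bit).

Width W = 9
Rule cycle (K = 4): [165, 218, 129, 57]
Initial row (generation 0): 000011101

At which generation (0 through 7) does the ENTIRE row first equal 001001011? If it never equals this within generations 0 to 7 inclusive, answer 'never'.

Gen 0: 000011101
Gen 1 (rule 165): 111001011
Gen 2 (rule 218): 111110011
Gen 3 (rule 129): 011100000
Gen 4 (rule 57): 010011111
Gen 5 (rule 165): 010001110
Gen 6 (rule 218): 101011111
Gen 7 (rule 129): 000001110

Answer: never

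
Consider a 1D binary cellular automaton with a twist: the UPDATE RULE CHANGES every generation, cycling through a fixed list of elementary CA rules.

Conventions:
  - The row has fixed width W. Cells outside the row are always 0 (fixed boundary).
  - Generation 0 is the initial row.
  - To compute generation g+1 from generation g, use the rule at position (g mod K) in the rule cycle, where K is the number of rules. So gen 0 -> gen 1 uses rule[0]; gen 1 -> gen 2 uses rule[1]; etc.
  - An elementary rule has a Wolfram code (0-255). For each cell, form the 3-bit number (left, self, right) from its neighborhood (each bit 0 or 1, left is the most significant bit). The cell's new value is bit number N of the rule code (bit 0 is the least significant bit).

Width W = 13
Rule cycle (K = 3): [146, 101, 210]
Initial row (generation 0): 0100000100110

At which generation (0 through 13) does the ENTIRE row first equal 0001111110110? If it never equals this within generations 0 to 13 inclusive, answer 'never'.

Answer: 9

Derivation:
Gen 0: 0100000100110
Gen 1 (rule 146): 1010001011001
Gen 2 (rule 101): 1110101101001
Gen 3 (rule 210): 0110000100110
Gen 4 (rule 146): 1001001011001
Gen 5 (rule 101): 1001001101001
Gen 6 (rule 210): 0110110100110
Gen 7 (rule 146): 1000000011001
Gen 8 (rule 101): 1011111001001
Gen 9 (rule 210): 0001111110110
Gen 10 (rule 146): 0010111100001
Gen 11 (rule 101): 1011000101101
Gen 12 (rule 210): 0001101000100
Gen 13 (rule 146): 0010000101010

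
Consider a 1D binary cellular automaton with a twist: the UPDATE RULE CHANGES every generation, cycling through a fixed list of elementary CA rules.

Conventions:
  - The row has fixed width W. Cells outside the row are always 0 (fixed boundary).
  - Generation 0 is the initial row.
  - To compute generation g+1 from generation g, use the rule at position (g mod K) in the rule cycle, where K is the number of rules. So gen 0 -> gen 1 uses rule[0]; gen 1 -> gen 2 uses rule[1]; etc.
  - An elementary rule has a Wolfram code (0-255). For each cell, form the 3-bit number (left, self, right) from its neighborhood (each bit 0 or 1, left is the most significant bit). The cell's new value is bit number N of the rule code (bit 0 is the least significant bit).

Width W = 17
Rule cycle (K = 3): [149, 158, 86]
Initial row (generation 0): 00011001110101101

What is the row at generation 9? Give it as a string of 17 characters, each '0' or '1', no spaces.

Gen 0: 00011001110101101
Gen 1 (rule 149): 11000100100100001
Gen 2 (rule 158): 10101111111110011
Gen 3 (rule 86): 10100000000011101
Gen 4 (rule 149): 10111111111001001
Gen 5 (rule 158): 10111111110111111
Gen 6 (rule 86): 10000000010000001
Gen 7 (rule 149): 11111111011111101
Gen 8 (rule 158): 11111110011111001
Gen 9 (rule 86): 00000011100001111

Answer: 00000011100001111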